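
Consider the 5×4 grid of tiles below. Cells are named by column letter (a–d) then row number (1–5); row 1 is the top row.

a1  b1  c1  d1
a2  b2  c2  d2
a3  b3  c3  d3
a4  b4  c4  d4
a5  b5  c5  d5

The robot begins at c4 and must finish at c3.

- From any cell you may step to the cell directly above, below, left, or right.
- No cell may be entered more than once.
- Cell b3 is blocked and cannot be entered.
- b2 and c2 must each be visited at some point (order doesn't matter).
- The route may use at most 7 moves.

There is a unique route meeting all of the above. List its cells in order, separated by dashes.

c4 - b4 - a4 - a3 - a2 - b2 - c2 - c3

The budget equals the shortest possible length, so every move has to be on a shortest route through the required cells.
Route from c4: 2× left (reaching a4), 2× up (reaching a2), 2× right (reaching c2), down to c3 — 7 moves in all.
Check: all required cells visited; 7 ≤ 7 moves.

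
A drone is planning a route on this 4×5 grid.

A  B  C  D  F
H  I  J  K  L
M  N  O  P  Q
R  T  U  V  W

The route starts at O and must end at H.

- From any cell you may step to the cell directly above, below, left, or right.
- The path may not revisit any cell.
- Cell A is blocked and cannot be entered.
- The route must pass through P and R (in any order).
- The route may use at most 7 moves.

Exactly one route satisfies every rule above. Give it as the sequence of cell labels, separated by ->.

O -> P -> V -> U -> T -> R -> M -> H

The 7-move cap with required stops at P, R leaves no slack for detours.
Route from O: right to P, down to V, 3× left (reaching R), 2× up (reaching H) — 7 moves in all.
Check: all required cells visited; 7 ≤ 7 moves.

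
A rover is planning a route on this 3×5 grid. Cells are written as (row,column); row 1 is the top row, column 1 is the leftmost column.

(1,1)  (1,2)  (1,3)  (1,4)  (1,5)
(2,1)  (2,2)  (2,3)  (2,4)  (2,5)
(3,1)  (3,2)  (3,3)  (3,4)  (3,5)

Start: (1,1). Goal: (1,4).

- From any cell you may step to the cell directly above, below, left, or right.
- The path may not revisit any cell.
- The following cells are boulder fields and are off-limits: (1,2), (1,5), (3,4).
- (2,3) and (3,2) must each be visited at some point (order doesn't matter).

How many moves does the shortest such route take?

7

Any route passes through (2,3) and (3,2) in some order between (1,1) and (1,4). Summing Manhattan distances along each leg and taking the cheapest ordering ((1,1) → (3,2) → (2,3) → (1,4)) gives a lower bound of 3 + 2 + 2 = 7 moves.
A route of 7 moves achieves this: (1,1) → (2,1) → (3,1) → (3,2) → (2,2) → (2,3) → (1,3) → (1,4).
Since 7 matches the lower bound, it is optimal.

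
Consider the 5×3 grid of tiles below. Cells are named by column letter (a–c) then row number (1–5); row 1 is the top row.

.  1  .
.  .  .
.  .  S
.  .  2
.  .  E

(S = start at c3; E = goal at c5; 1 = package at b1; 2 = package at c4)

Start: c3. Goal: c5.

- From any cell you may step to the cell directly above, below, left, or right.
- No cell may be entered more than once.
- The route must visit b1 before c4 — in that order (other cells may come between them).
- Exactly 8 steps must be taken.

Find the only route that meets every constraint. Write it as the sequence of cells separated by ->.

c3 -> c2 -> c1 -> b1 -> b2 -> b3 -> b4 -> c4 -> c5

The waypoints must appear in the order b1, c4, with no cell reused.
Route from c3: 2× up (reaching c1), left to b1, 3× down (reaching b4), right to c4, down to c5 — 8 moves in all.
Check: order respected (1 at step 3, 2 at step 7); 8 moves as required.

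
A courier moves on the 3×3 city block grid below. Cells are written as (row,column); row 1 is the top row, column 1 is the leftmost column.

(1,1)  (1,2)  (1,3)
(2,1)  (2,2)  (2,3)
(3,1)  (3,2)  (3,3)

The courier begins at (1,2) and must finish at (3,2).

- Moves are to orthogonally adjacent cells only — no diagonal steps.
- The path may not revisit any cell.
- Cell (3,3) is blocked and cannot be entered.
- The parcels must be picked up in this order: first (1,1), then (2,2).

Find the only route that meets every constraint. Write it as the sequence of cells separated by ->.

The waypoints must appear in the order (1,1), (2,2), with no cell reused.
Route from (1,2): left 1 to (1,1), down 1 to (2,1), right 1 to (2,2), down 1 to (3,2) — 4 moves in all.
Check: order respected ((1,1) at step 1, (2,2) at step 3).

(1,2) -> (1,1) -> (2,1) -> (2,2) -> (3,2)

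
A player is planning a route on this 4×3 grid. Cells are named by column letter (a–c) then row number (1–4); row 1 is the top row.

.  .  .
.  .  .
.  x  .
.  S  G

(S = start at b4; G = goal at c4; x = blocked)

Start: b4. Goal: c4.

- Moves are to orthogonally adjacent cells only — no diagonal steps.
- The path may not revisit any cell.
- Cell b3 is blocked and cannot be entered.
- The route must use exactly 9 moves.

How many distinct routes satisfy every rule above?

Need simple routes of exactly 9 moves from b4 to c4 (Manhattan distance 1, so 4 moves are spent on a detour and 4 undoing it).
Enumerating: b4 a4 a3 a2 a1 b1 b2 c2 c3 c4 | b4 a4 a3 a2 a1 b1 c1 c2 c3 c4 | b4 a4 a3 a2 b2 b1 c1 c2 c3 c4.
That gives 3 routes.

3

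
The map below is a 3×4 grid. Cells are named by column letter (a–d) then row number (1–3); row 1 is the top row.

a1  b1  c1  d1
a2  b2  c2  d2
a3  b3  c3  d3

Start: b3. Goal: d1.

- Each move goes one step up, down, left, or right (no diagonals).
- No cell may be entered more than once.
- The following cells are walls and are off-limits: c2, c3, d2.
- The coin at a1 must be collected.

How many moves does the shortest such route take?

6

Any route passes through a1 somewhere between b3 and d1. Summing Manhattan distances along the two legs (b3 → a1 → d1) gives a lower bound of 3 + 3 = 6 moves.
A route of 6 moves achieves this: b3 → b2 → a2 → a1 → b1 → c1 → d1.
Since 6 matches the lower bound, it is optimal.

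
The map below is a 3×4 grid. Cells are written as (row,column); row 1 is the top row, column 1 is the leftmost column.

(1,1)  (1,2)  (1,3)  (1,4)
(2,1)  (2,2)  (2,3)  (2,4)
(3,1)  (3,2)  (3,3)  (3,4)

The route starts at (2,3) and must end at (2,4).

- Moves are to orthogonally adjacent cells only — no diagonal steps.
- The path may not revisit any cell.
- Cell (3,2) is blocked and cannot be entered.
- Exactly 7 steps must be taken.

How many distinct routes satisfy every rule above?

1

Need simple routes of exactly 7 moves from (2,3) to (2,4) (Manhattan distance 1, so 3 moves are spent on a detour and 3 undoing it).
Enumerating: (2,3) (2,2) (2,1) (1,1) (1,2) (1,3) (1,4) (2,4).
That gives 1 route.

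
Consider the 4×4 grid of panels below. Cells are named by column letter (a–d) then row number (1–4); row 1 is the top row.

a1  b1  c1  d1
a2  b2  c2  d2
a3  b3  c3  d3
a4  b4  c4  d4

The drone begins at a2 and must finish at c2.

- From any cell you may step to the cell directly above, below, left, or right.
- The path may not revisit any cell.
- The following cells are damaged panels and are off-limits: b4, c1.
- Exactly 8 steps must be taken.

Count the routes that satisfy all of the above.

Need simple routes of exactly 8 moves from a2 to c2 (Manhattan distance 2, so 3 moves are spent on a detour and 3 undoing it).
Enumerating: a2 a1 b1 b2 b3 c3 d3 d2 c2 | a2 a3 b3 c3 c4 d4 d3 d2 c2 | a2 b2 b3 c3 c4 d4 d3 d2 c2.
That gives 3 routes.

3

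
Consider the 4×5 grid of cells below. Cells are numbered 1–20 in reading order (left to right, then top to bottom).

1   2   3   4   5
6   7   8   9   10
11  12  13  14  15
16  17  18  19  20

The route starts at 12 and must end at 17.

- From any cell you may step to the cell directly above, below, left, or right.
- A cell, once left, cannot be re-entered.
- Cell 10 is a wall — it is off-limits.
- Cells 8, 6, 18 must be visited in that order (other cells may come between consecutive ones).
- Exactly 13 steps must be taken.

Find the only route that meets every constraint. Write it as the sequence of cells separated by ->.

12 -> 13 -> 8 -> 7 -> 6 -> 1 -> 2 -> 3 -> 4 -> 9 -> 14 -> 19 -> 18 -> 17

The waypoints must appear in the order 8, 6, 18, with no cell reused.
Route from 12: right 1 to 13, up 1 to 8, left 2 to 6, up 1 to 1, right 3 to 4, down 3 to 19, left 2 to 17 — 13 moves in all.
Check: order respected (8 at step 2, 6 at step 4, 18 at step 12); 13 moves as required.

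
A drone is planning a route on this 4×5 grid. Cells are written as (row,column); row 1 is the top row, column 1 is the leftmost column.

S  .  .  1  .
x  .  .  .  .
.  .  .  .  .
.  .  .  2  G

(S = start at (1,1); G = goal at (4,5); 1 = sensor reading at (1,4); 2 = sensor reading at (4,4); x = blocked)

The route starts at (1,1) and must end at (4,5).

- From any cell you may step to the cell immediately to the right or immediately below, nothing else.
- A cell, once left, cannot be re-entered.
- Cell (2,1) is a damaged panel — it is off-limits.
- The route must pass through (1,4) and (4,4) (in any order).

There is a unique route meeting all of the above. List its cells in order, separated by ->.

(1,1) -> (1,2) -> (1,3) -> (1,4) -> (2,4) -> (3,4) -> (4,4) -> (4,5)

Moves only go right or down, so the column and row indices never decrease.
Route from (1,1): right 3 to (1,4), down 3 to (4,4), right 1 to (4,5) — 7 moves in all.
Check: all required cells visited.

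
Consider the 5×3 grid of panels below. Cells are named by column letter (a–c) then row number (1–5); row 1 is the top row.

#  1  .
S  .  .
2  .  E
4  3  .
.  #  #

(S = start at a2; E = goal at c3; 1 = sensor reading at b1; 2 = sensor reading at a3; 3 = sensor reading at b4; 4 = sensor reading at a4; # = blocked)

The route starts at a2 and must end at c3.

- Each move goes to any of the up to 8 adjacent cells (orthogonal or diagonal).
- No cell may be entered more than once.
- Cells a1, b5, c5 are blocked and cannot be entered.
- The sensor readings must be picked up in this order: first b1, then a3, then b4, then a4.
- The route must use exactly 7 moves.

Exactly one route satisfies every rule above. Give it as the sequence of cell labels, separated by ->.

a2 -> b1 -> b2 -> a3 -> b4 -> a4 -> b3 -> c3

The waypoints must appear in the order b1, a3, b4, a4, with no cell reused.
Route from a2: up-right 1 to b1, down 1 to b2, down-left 1 to a3, down-right 1 to b4, left 1 to a4, up-right 1 to b3, right 1 to c3 — 7 moves in all.
Check: order respected (1 at step 1, 2 at step 3, 3 at step 4, 4 at step 5); 7 moves as required.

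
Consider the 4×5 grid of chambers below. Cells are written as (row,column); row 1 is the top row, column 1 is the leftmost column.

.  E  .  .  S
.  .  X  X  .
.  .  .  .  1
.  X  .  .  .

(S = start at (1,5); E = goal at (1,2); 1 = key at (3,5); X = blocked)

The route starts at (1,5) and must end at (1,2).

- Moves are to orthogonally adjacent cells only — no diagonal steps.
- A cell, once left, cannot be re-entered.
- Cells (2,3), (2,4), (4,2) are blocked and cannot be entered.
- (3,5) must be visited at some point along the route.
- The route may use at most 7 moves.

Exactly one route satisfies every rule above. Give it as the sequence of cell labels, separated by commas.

(1,5), (2,5), (3,5), (3,4), (3,3), (3,2), (2,2), (1,2)

The 7-move cap with required stops at (3,5) leaves no slack for detours.
Route from (1,5): 2× down (reaching (3,5)), 3× left (reaching (3,2)), 2× up (reaching (1,2)) — 7 moves in all.
Check: all required cells visited; 7 ≤ 7 moves.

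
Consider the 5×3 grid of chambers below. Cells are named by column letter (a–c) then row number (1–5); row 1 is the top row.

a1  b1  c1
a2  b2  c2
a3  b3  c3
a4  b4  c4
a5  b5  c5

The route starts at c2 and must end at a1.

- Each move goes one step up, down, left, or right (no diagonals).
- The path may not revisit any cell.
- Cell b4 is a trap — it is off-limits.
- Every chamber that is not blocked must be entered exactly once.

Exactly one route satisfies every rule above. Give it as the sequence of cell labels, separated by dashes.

c2 - c1 - b1 - b2 - b3 - c3 - c4 - c5 - b5 - a5 - a4 - a3 - a2 - a1

Need to visit all 14 open cells exactly once, starting at c2 and ending at a1.
Cell b5 has only two open neighbours (a5 and c5), so the path must pass straight through it: one of those is the cell it's entered from and the other is where it exits.
Route from c2: up 1 to c1, left 1 to b1, down 2 to b3, right 1 to c3, down 2 to c5, left 2 to a5, up 4 to a1 — 13 moves in all.
Check: all 14 open cells covered.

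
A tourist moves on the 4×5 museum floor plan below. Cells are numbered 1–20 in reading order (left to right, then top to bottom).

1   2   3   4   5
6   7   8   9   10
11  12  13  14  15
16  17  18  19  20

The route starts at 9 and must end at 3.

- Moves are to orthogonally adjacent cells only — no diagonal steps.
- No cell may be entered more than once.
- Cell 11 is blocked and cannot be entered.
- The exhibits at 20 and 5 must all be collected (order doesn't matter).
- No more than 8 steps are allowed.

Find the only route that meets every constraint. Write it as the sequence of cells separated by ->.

9 -> 14 -> 19 -> 20 -> 15 -> 10 -> 5 -> 4 -> 3

The 8-move cap with required stops at 20, 5 leaves no slack for detours.
Route from 9: 2× down (reaching 19), right to 20, 3× up (reaching 5), 2× left (reaching 3) — 8 moves in all.
Check: all required cells visited; 8 ≤ 8 moves.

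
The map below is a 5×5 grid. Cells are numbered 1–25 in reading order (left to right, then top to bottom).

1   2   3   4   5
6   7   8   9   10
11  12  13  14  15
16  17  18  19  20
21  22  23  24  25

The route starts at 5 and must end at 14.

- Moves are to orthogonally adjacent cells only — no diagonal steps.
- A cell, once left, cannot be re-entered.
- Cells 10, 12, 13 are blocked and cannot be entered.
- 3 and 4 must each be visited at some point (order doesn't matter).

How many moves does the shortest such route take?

5

Any route passes through 3 and 4 in some order between 5 and 14. Summing Manhattan distances along each leg and taking the cheapest ordering (5 → 3 → 4 → 14) gives a lower bound of 2 + 1 + 2 = 5 moves.
A route of 5 moves achieves this: 5 → 4 → 3 → 8 → 9 → 14.
Since 5 matches the lower bound, it is optimal.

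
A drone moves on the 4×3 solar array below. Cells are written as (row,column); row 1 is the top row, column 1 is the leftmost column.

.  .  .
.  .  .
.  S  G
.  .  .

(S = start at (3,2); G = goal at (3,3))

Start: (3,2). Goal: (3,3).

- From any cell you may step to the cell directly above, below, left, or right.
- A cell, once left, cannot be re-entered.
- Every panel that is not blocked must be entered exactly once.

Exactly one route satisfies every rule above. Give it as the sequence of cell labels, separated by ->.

Need to visit all 12 open cells exactly once, starting at (3,2) and ending at (3,3).
Cell (1,3) has only two open neighbours ((2,3) and (1,2)), so the path must pass straight through it: one of those is the cell it's entered from and the other is where it exits.
Route from (3,2): up to (2,2), right to (2,3), up to (1,3), 2× left (reaching (1,1)), 3× down (reaching (4,1)), 2× right (reaching (4,3)), up to (3,3) — 11 moves in all.
Check: all 12 open cells covered.

(3,2) -> (2,2) -> (2,3) -> (1,3) -> (1,2) -> (1,1) -> (2,1) -> (3,1) -> (4,1) -> (4,2) -> (4,3) -> (3,3)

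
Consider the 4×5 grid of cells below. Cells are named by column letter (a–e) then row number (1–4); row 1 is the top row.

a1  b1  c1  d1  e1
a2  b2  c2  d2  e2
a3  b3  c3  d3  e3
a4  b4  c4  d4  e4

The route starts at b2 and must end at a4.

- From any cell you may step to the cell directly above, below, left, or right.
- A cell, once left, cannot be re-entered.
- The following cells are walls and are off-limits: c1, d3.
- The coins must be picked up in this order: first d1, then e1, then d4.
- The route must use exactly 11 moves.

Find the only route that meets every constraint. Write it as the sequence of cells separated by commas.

The waypoints must appear in the order d1, e1, d4, with no cell reused.
Route from b2: right 2 to d2, up 1 to d1, right 1 to e1, down 3 to e4, left 4 to a4 — 11 moves in all.
Check: order respected (d1 at step 3, e1 at step 4, d4 at step 8); 11 moves as required.

b2, c2, d2, d1, e1, e2, e3, e4, d4, c4, b4, a4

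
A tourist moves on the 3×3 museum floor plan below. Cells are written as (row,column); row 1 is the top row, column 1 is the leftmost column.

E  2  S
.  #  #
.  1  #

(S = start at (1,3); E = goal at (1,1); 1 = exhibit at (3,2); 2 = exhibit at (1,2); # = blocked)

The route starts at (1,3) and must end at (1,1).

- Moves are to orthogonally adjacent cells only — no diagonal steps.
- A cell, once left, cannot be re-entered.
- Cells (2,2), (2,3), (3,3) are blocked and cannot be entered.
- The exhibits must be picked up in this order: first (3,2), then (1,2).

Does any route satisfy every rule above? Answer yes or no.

no

(3,2) must be visited but has only one open neighbour ((3,1)), and it is neither the start nor the goal — the route would have to enter and leave through (3,1), re-entering it.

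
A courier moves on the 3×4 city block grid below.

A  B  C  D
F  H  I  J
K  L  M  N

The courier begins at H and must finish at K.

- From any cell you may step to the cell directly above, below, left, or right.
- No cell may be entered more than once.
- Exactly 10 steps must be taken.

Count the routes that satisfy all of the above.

7

Need simple routes of exactly 10 moves from H to K (Manhattan distance 2, so 4 moves are spent on a detour and 4 undoing it).
Enumerating: H L M I J D C B A F K | H L M N J D C B A F K | H L M N J I C B A F K | H F A B C I J N M L K | H F A B C D J N M L K | H F A B C D J I M L K | H I M N J D C B A F K.
That gives 7 routes.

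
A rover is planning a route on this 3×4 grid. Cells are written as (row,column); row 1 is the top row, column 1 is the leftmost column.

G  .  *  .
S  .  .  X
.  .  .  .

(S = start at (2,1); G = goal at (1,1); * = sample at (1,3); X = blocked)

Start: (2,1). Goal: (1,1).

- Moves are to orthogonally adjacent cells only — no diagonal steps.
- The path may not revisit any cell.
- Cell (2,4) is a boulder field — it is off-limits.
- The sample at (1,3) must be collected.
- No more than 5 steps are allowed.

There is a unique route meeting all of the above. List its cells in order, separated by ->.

Any route must reach (1,3) and still end at (1,1) within 5 moves, so the order of the required stops is forced.
Route from (2,1): 2× right (reaching (2,3)), up to (1,3), 2× left (reaching (1,1)) — 5 moves in all.
Check: all required cells visited; 5 ≤ 5 moves.

(2,1) -> (2,2) -> (2,3) -> (1,3) -> (1,2) -> (1,1)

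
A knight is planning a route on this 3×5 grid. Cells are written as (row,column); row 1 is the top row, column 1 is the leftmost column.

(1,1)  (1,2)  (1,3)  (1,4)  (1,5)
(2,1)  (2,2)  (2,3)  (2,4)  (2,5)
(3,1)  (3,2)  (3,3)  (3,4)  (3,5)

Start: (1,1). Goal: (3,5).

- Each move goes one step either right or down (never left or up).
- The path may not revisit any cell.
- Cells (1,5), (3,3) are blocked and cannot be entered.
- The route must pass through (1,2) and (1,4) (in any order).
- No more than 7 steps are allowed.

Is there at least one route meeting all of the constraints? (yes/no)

One route that works: (1,1) → (1,2) → (1,3) → (1,4) → (2,4) → (3,4) → (3,5).

yes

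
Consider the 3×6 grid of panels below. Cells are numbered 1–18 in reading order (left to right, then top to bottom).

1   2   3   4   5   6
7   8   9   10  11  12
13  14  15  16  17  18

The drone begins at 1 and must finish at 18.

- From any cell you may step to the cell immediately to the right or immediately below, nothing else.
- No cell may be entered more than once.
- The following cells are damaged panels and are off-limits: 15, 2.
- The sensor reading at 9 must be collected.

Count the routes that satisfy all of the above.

3

A right/down-only route from 1 to 18 makes exactly 2 down-moves and 5 right-moves in some order.
With no other constraints that would be C(7,2) = 21 routes.
Split at 9 and multiply the segment counts (each segment already excludes blocked cells): 1→9: 1; 9→18: 3; product = 3.
That gives 3 routes.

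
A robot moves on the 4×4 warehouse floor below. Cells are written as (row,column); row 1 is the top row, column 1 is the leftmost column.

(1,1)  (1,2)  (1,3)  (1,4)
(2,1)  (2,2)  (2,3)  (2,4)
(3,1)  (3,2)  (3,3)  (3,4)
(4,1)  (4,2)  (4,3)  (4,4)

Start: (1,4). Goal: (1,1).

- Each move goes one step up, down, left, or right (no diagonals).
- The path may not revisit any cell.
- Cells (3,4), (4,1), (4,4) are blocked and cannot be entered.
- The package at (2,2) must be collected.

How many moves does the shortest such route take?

5

Any route passes through (2,2) somewhere between (1,4) and (1,1). Summing Manhattan distances along the two legs ((1,4) → (2,2) → (1,1)) gives a lower bound of 3 + 2 = 5 moves.
A route of 5 moves achieves this: (1,4) → (2,4) → (2,3) → (2,2) → (1,2) → (1,1).
Since 5 matches the lower bound, it is optimal.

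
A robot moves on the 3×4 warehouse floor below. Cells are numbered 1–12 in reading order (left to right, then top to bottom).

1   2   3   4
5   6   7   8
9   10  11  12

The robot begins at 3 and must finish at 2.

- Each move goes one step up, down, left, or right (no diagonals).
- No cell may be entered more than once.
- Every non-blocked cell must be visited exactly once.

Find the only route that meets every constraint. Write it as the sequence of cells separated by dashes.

3 - 4 - 8 - 12 - 11 - 7 - 6 - 10 - 9 - 5 - 1 - 2

Need to visit all 12 open cells exactly once, starting at 3 and ending at 2.
Route from 3: right 1 to 4, down 2 to 12, left 1 to 11, up 1 to 7, left 1 to 6, down 1 to 10, left 1 to 9, up 2 to 1, right 1 to 2 — 11 moves in all.
Check: all 12 open cells covered.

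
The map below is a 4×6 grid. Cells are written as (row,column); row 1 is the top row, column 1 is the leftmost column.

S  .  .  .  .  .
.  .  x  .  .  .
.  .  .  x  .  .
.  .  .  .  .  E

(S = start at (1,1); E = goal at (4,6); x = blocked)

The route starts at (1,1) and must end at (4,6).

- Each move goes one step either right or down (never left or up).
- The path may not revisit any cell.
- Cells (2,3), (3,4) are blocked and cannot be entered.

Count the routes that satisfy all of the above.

A right/down-only route from (1,1) to (4,6) makes exactly 3 down-moves and 5 right-moves in some order.
With no other constraints that would be C(8,3) = 56 routes.
Subtract routes through each blocked cell (inclusion–exclusion for overlaps): − through (2,3): 30 − through (3,4): 30 + through (2,3)&(3,4): 18 → 14.
That gives 14 routes.

14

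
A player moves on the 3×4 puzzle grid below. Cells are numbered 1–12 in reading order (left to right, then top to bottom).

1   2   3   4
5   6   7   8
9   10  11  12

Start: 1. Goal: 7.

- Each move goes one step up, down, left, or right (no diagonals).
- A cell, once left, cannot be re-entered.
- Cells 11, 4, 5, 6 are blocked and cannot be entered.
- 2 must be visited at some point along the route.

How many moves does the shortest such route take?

Any route passes through 2 somewhere between 1 and 7. Summing Manhattan distances along the two legs (1 → 2 → 7) gives a lower bound of 1 + 2 = 3 moves.
A route of 3 moves achieves this: 1 → 2 → 3 → 7.
Since 3 matches the lower bound, it is optimal.

3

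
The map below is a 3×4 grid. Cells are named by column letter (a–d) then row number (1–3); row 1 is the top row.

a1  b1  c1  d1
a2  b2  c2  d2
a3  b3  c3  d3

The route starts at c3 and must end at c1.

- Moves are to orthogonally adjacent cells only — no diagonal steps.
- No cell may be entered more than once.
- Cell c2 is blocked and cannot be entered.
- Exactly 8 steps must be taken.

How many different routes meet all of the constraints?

Need simple routes of exactly 8 moves from c3 to c1 (Manhattan distance 2, so 3 moves are spent on a detour and 3 undoing it).
No route satisfies every constraint, so the count is 0.

0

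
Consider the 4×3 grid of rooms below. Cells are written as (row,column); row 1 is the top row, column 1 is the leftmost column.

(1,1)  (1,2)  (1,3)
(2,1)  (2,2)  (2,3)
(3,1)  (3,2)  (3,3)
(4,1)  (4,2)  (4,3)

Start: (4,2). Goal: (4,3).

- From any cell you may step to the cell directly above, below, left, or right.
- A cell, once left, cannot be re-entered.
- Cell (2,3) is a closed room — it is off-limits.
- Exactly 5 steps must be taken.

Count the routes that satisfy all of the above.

1

Need simple routes of exactly 5 moves from (4,2) to (4,3) (Manhattan distance 1, so 2 moves are spent on a detour and 2 undoing it).
Enumerating: (4,2) (4,1) (3,1) (3,2) (3,3) (4,3).
That gives 1 route.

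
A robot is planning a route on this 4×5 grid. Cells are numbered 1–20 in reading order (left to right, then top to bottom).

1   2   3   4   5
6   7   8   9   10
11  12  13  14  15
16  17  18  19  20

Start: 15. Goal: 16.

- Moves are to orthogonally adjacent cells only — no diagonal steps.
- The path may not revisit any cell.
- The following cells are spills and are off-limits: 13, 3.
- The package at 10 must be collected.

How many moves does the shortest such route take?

Any route passes through 10 somewhere between 15 and 16. Summing Manhattan distances along the two legs (15 → 10 → 16) gives a lower bound of 1 + 6 = 7 moves.
A route of 7 moves achieves this: 15 → 10 → 9 → 14 → 19 → 18 → 17 → 16.
Since 7 matches the lower bound, it is optimal.

7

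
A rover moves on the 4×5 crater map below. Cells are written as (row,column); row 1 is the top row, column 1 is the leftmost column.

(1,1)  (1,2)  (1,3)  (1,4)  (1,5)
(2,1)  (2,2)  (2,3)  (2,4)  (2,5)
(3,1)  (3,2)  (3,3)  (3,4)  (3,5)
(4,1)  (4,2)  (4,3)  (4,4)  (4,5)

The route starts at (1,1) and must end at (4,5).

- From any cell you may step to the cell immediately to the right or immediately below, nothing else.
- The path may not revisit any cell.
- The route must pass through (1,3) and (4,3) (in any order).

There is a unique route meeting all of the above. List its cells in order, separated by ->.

Moves only go right or down, so the column and row indices never decrease.
Route from (1,1): right 2 to (1,3), down 3 to (4,3), right 2 to (4,5) — 7 moves in all.
Check: all required cells visited.

(1,1) -> (1,2) -> (1,3) -> (2,3) -> (3,3) -> (4,3) -> (4,4) -> (4,5)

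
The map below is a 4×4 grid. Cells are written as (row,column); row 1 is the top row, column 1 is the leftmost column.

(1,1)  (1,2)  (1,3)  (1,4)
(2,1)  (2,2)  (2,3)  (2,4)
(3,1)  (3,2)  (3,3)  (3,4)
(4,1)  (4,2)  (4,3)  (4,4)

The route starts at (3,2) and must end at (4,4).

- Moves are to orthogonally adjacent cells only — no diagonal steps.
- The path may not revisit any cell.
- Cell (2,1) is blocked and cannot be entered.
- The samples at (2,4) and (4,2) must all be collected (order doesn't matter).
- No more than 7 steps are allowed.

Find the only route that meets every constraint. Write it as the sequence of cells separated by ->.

Any route must reach (2,4) and (4,2) and still end at (4,4) within 7 moves, so the order of the required stops is forced.
Route from (3,2): down 1 to (4,2), right 1 to (4,3), up 2 to (2,3), right 1 to (2,4), down 2 to (4,4) — 7 moves in all.
Check: all required cells visited; 7 ≤ 7 moves.

(3,2) -> (4,2) -> (4,3) -> (3,3) -> (2,3) -> (2,4) -> (3,4) -> (4,4)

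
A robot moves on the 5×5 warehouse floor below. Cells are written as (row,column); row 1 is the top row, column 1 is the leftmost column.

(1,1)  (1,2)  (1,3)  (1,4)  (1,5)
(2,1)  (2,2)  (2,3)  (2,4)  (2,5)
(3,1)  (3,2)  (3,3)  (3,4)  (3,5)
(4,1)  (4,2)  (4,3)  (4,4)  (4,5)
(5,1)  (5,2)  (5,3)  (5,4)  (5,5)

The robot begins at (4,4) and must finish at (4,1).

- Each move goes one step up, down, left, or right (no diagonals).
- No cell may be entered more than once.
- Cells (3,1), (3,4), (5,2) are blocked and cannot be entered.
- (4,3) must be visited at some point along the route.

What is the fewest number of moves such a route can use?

Any route passes through (4,3) somewhere between (4,4) and (4,1). Summing Manhattan distances along the two legs ((4,4) → (4,3) → (4,1)) gives a lower bound of 1 + 2 = 3 moves.
A route of 3 moves achieves this: (4,4) → (4,3) → (4,2) → (4,1).
Since 3 matches the lower bound, it is optimal.

3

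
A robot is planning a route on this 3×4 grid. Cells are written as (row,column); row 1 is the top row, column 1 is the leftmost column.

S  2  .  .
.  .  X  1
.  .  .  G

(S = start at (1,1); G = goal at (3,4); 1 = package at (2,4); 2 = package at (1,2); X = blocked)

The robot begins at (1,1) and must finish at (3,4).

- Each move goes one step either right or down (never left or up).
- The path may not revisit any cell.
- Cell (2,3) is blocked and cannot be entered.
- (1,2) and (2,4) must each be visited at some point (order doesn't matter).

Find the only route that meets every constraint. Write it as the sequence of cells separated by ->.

Moves only go right or down, so the column and row indices never decrease.
Route from (1,1): 3× right (reaching (1,4)), 2× down (reaching (3,4)) — 5 moves in all.
Check: all required cells visited.

(1,1) -> (1,2) -> (1,3) -> (1,4) -> (2,4) -> (3,4)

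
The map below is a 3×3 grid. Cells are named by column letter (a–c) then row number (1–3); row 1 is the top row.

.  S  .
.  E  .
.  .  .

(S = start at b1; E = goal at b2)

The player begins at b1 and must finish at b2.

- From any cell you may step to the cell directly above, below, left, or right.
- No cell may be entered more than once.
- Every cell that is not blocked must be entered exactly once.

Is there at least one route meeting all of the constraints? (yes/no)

Colour the cells like a checkerboard: each orthogonal step flips colour, so a Hamiltonian route alternates colours. Here there are 5 cells of one colour and 4 of the other, with start on the opposite colour to the goal — the counts and endpoints can't be arranged into an alternating sequence of length 9, so no Hamiltonian route exists.

no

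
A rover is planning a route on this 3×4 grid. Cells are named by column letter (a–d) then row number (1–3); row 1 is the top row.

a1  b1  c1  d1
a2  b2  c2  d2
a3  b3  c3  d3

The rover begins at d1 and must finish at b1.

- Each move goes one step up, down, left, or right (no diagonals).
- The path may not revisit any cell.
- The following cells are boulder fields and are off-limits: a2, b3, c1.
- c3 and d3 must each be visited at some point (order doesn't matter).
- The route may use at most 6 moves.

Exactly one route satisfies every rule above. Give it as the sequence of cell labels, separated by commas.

The 6-move cap with required stops at c3, d3 leaves no slack for detours.
Route from d1: 2× down (reaching d3), left to c3, up to c2, left to b2, up to b1 — 6 moves in all.
Check: all required cells visited; 6 ≤ 6 moves.

d1, d2, d3, c3, c2, b2, b1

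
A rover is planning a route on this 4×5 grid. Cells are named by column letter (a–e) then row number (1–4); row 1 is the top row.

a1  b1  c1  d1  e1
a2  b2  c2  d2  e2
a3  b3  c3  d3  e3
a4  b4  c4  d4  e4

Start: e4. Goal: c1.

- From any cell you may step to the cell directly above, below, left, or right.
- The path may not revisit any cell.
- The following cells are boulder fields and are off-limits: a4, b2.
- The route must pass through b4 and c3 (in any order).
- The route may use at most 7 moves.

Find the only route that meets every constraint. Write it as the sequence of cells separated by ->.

e4 -> d4 -> c4 -> b4 -> b3 -> c3 -> c2 -> c1

The budget equals the shortest possible length, so every move has to be on a shortest route through the required cells.
Route from e4: 3× left (reaching b4), up to b3, right to c3, 2× up (reaching c1) — 7 moves in all.
Check: all required cells visited; 7 ≤ 7 moves.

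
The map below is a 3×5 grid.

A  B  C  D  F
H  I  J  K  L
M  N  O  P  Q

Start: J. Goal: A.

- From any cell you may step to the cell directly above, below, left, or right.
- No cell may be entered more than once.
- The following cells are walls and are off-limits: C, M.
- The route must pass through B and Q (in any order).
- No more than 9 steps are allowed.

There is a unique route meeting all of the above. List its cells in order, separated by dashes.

Any route must reach B and Q and still end at A within 9 moves, so the order of the required stops is forced.
Route from J: right 2 to L, down 1 to Q, left 3 to N, up 2 to B, left 1 to A — 9 moves in all.
Check: all required cells visited; 9 ≤ 9 moves.

J - K - L - Q - P - O - N - I - B - A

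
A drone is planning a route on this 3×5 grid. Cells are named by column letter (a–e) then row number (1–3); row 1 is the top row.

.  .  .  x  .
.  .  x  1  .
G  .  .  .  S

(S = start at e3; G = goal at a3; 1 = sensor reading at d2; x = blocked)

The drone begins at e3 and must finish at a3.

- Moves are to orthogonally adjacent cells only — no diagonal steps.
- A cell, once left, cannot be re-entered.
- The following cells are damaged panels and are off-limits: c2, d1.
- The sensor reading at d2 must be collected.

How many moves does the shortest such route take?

Any route passes through d2 somewhere between e3 and a3. Summing Manhattan distances along the two legs (e3 → d2 → a3) gives a lower bound of 2 + 4 = 6 moves.
A route of 6 moves achieves this: e3 → e2 → d2 → d3 → c3 → b3 → a3.
Since 6 matches the lower bound, it is optimal.

6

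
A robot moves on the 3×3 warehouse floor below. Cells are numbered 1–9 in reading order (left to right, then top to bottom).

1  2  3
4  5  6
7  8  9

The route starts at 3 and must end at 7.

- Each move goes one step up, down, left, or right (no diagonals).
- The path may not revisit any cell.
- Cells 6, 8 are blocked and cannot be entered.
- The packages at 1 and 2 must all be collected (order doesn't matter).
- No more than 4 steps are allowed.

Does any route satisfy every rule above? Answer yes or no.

yes

One route that works: 3 → 2 → 1 → 4 → 7.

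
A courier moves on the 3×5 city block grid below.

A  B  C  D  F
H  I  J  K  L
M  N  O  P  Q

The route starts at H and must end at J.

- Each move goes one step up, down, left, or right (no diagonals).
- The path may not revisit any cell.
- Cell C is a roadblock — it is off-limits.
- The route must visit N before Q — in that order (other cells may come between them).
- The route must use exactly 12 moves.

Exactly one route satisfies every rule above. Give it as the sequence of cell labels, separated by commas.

The waypoints must appear in the order N, Q, with no cell reused.
Route from H: up 1 to A, right 1 to B, down 2 to N, right 3 to Q, up 2 to F, left 1 to D, down 1 to K, left 1 to J — 12 moves in all.
Check: order respected (N at step 4, Q at step 7); 12 moves as required.

H, A, B, I, N, O, P, Q, L, F, D, K, J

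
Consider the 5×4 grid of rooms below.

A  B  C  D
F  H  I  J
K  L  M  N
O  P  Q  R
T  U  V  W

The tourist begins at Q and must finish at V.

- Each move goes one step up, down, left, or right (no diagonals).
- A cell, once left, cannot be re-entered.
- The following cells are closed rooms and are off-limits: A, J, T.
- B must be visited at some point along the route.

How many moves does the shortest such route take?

9

Any route passes through B somewhere between Q and V. Summing Manhattan distances along the two legs (Q → B → V) gives a lower bound of 4 + 5 = 9 moves.
A route of 9 moves achieves this: Q → M → I → C → B → H → L → P → U → V.
Since 9 matches the lower bound, it is optimal.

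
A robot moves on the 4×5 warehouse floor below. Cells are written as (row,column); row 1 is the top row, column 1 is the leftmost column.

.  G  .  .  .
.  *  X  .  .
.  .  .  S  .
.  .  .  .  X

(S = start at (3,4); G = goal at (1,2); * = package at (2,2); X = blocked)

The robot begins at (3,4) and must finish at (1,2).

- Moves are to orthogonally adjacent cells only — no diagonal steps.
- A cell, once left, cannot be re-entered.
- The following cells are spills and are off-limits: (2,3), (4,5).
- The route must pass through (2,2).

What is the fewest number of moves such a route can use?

4

Any route passes through (2,2) somewhere between (3,4) and (1,2). Summing Manhattan distances along the two legs ((3,4) → (2,2) → (1,2)) gives a lower bound of 3 + 1 = 4 moves.
A route of 4 moves achieves this: (3,4) → (3,3) → (3,2) → (2,2) → (1,2).
Since 4 matches the lower bound, it is optimal.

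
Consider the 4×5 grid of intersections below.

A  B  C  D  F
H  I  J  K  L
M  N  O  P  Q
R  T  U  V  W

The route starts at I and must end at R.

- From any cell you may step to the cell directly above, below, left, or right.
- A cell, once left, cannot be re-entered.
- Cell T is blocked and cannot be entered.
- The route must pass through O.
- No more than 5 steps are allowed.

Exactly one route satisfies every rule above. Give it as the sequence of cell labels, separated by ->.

Any route must reach O and still end at R within 5 moves, so the order of the required stops is forced.
Route from I: right to J, down to O, 2× left (reaching M), down to R — 5 moves in all.
Check: all required cells visited; 5 ≤ 5 moves.

I -> J -> O -> N -> M -> R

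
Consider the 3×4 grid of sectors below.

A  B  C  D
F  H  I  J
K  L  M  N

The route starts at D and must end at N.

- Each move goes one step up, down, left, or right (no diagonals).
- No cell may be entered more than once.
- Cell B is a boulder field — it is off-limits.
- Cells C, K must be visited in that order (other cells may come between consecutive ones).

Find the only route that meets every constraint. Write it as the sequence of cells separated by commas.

The waypoints must appear in the order C, K, with no cell reused.
Route from D: left to C, down to I, 2× left (reaching F), down to K, 3× right (reaching N) — 8 moves in all.
Check: order respected (C at step 1, K at step 5).

D, C, I, H, F, K, L, M, N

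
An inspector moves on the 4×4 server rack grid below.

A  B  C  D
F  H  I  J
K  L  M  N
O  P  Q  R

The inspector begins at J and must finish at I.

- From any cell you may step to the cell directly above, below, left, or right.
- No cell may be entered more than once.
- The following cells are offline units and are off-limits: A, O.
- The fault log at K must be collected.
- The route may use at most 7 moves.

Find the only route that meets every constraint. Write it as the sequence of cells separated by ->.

Any route must reach K and still end at I within 7 moves, so the order of the required stops is forced.
Route from J: down 1 to N, left 3 to K, up 1 to F, right 2 to I — 7 moves in all.
Check: all required cells visited; 7 ≤ 7 moves.

J -> N -> M -> L -> K -> F -> H -> I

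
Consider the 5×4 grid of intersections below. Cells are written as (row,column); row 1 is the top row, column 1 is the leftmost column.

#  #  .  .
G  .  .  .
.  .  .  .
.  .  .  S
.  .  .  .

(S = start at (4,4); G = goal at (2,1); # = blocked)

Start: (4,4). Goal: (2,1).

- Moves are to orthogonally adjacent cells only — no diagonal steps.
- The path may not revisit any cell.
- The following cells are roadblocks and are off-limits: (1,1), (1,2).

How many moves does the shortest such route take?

The Manhattan distance from (4,4) to (2,1) is |4−2| + |4−1| = 5, so at least 5 moves are needed.
A route of 5 moves achieves this: (4,4) → (3,4) → (2,4) → (2,3) → (2,2) → (2,1).
Since 5 matches the lower bound, it is optimal.

5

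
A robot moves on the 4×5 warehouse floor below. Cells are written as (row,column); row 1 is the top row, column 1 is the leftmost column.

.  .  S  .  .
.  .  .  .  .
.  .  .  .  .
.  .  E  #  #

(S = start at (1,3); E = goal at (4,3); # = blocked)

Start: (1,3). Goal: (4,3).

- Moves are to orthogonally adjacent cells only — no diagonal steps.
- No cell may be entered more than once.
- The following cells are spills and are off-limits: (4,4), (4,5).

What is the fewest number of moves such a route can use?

3

The Manhattan distance from (1,3) to (4,3) is |1−4| + |3−3| = 3, so at least 3 moves are needed.
A route of 3 moves achieves this: (1,3) → (2,3) → (3,3) → (4,3).
Since 3 matches the lower bound, it is optimal.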